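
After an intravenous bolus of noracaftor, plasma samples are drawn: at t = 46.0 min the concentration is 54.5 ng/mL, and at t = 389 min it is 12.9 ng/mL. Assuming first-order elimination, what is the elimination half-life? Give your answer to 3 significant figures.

165 minutes

k = ln(C₁/C₂) / (t₂ − t₁) = ln(54.5/12.9) / (389 − 46.0)
  = 1.441 / 343.0 = 0.004201 min⁻¹
t½ = ln 2 / k = ln 2 / 0.004201 ≈ 165 minutes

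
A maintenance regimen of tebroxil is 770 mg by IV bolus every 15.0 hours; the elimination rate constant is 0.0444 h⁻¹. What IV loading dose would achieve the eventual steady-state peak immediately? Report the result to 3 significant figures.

Accumulation ratio R = 1 / (1 − e^(−kτ)) = 1 / (1 − e^(−0.04440×15.0)) = 1 / (1 − 0.5138) = 2.057
Loading dose = maintenance dose × R = 770 × 2.057 ≈ 1580 mg

1580 mg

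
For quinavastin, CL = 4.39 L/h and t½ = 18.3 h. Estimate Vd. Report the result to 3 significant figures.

k = ln 2 / t½ = ln 2 / 18.3 = 0.03788 h⁻¹
V = CL / k = 4.39 / 0.03788 ≈ 116 L

116 L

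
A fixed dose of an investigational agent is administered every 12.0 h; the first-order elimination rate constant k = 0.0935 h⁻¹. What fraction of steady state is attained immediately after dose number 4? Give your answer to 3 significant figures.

f_n = 1 − e^(−nkτ) = 1 − e^(−4 × 0.09350 × 12.0) = 1 − e^(−4.488) = 1 − 0.01124 ≈ 0.989

0.989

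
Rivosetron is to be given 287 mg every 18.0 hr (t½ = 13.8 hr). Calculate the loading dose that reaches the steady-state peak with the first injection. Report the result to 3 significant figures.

k = ln 2 / 13.8 = 0.05023 hr⁻¹
Accumulation ratio R = 1 / (1 − e^(−kτ)) = 1 / (1 − e^(−0.05023×18.0)) = 1 / (1 − 0.4049) = 1.680
Loading dose = maintenance dose × R = 287 × 1.680 ≈ 482 mg

482 mg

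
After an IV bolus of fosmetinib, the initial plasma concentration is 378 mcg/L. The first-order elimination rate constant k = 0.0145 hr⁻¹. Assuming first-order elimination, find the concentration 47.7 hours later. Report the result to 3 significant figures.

189 mcg/L

C(t) = C₀ e^(−kt) = 378 × e^(−0.01450 × 47.7) = 378 × e^(−0.6917) = 378 × 0.5007 ≈ 189 mcg/L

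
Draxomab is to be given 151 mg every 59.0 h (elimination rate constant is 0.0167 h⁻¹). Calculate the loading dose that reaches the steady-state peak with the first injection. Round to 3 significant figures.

Accumulation ratio R = 1 / (1 − e^(−kτ)) = 1 / (1 − e^(−0.01670×59.0)) = 1 / (1 − 0.3733) = 1.596
Loading dose = maintenance dose × R = 151 × 1.596 ≈ 241 mg

241 mg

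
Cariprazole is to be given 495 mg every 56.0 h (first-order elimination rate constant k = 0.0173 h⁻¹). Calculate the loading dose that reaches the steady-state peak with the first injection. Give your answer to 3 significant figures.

798 mg

Accumulation ratio R = 1 / (1 − e^(−kτ)) = 1 / (1 − e^(−0.01730×56.0)) = 1 / (1 − 0.3795) = 1.612
Loading dose = maintenance dose × R = 495 × 1.612 ≈ 798 mg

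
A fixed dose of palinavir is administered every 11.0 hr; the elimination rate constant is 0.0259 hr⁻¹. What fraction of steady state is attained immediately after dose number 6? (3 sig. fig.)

0.819

f_n = 1 − e^(−nkτ) = 1 − e^(−6 × 0.02590 × 11.0) = 1 − e^(−1.709) = 1 − 0.1810 ≈ 0.819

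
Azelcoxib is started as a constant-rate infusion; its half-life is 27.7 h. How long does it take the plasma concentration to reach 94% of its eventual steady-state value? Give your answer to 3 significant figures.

112 hours

k = ln 2 / 27.7 = 0.02502 h⁻¹
f = 1 − e^(−kt)  ⇒  t = −ln(1 − f) / k
t = −ln(1 − 0.94) / 0.02502 = 2.813 / 0.02502 ≈ 112 hours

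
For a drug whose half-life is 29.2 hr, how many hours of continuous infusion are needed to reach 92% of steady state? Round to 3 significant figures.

106 hours

k = ln 2 / 29.2 = 0.02374 hr⁻¹
f = 1 − e^(−kt)  ⇒  t = −ln(1 − f) / k
t = −ln(1 − 0.92) / 0.02374 = 2.526 / 0.02374 ≈ 106 hours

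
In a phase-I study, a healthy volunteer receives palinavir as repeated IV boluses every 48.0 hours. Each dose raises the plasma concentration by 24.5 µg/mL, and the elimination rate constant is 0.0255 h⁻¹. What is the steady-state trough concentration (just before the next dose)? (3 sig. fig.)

10.2 µg/mL

Fraction remaining after one interval: e^(−kτ) = e^(−0.02550 × 48.0) = 0.2941
R = 1 / (1 − 0.2941) = 1.417
Css,max = 24.5 × 1.417 = 34.71 µg/mL
Css,min = Css,max × e^(−kτ) = 34.71 × 0.2941 ≈ 10.2 µg/mL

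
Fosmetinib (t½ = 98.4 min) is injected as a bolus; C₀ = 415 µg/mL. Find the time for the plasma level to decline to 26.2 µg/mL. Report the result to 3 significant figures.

392 minutes

k = ln 2 / 98.4 = 0.007044 min⁻¹
C(t) = C₀ e^(−kt)  ⇒  t = ln(C₀/C) / k
t = ln(415/26.2) / 0.007044 = 2.763 / 0.007044 ≈ 392 minutes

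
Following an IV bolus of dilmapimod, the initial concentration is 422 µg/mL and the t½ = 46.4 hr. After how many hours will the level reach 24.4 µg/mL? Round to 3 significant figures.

k = ln 2 / 46.4 = 0.01494 hr⁻¹
C(t) = C₀ e^(−kt)  ⇒  t = ln(C₀/C) / k
t = ln(422/24.4) / 0.01494 = 2.850 / 0.01494 ≈ 191 hours

191 hours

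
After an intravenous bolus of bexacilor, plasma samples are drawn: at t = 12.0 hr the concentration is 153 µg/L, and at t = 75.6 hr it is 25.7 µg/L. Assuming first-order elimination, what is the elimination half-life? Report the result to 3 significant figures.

24.7 hours

k = ln(C₁/C₂) / (t₂ − t₁) = ln(153/25.7) / (75.6 − 12.0)
  = 1.784 / 63.60 = 0.02805 hr⁻¹
t½ = ln 2 / k = ln 2 / 0.02805 ≈ 24.7 hours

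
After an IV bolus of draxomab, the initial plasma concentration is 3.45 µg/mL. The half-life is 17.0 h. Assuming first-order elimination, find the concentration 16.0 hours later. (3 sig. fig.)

k = ln 2 / 17.0 = 0.04077 h⁻¹
C(t) = C₀ e^(−kt) = 3.45 × e^(−0.04077 × 16.0) = 3.45 × e^(−0.6524) = 3.45 × 0.5208 ≈ 1.80 µg/mL

1.80 µg/mL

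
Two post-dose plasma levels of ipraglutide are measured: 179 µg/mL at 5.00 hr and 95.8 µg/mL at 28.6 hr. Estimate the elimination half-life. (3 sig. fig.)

26.2 hours

k = ln(C₁/C₂) / (t₂ − t₁) = ln(179/95.8) / (28.6 − 5.00)
  = 0.6251 / 23.60 = 0.02649 hr⁻¹
t½ = ln 2 / k = ln 2 / 0.02649 ≈ 26.2 hours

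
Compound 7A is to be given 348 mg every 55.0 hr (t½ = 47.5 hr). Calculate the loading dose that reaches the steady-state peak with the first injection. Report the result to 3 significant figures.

631 mg

k = ln 2 / 47.5 = 0.01459 hr⁻¹
Accumulation ratio R = 1 / (1 − e^(−kτ)) = 1 / (1 − e^(−0.01459×55.0)) = 1 / (1 − 0.4482) = 1.812
Loading dose = maintenance dose × R = 348 × 1.812 ≈ 631 mg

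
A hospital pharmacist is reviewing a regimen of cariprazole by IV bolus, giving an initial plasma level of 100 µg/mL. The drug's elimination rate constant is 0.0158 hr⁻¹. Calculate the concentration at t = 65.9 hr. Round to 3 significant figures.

35.3 µg/mL

C(t) = C₀ e^(−kt) = 100 × e^(−0.01580 × 65.9) = 100 × e^(−1.041) = 100 × 0.3530 ≈ 35.3 µg/mL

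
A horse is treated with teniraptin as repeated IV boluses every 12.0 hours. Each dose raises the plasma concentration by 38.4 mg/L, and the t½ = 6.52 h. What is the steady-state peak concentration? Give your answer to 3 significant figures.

53.3 mg/L

k = ln 2 / 6.52 = 0.1063 h⁻¹
Fraction remaining after one interval: e^(−kτ) = e^(−0.1063 × 12.0) = 0.2792
R = 1 / (1 − 0.2792) = 1.387
Css,max = 38.4 × 1.387 ≈ 53.3 mg/L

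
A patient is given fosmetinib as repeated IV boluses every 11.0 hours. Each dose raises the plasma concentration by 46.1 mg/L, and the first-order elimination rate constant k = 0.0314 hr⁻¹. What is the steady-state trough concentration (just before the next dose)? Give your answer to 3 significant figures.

Fraction remaining after one interval: e^(−kτ) = e^(−0.03140 × 11.0) = 0.7079
R = 1 / (1 − 0.7079) = 3.424
Css,max = 46.1 × 3.424 = 157.8 mg/L
Css,min = Css,max × e^(−kτ) = 157.8 × 0.7079 ≈ 112 mg/L

112 mg/L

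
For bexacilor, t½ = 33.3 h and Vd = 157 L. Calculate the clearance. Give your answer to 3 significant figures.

3.27 L/h

k = ln 2 / t½ = ln 2 / 33.3 = 0.02082 h⁻¹
CL = k · V = 0.02082 × 157 ≈ 3.27 L/h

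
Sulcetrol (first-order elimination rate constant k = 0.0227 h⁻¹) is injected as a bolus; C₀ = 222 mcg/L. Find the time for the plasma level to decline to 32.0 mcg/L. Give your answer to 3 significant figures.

85.3 hours

C(t) = C₀ e^(−kt)  ⇒  t = ln(C₀/C) / k
t = ln(222/32.0) / 0.02270 = 1.937 / 0.02270 ≈ 85.3 hours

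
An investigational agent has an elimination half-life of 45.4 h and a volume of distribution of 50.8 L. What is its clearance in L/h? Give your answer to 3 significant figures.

0.776 L/h

k = ln 2 / t½ = ln 2 / 45.4 = 0.01527 h⁻¹
CL = k · V = 0.01527 × 50.8 ≈ 0.776 L/h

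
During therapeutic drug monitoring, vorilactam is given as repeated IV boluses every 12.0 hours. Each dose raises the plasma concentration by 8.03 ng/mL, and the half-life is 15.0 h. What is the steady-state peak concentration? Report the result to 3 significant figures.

18.9 ng/mL

k = ln 2 / 15.0 = 0.04621 h⁻¹
Fraction remaining after one interval: e^(−kτ) = e^(−0.04621 × 12.0) = 0.5743
R = 1 / (1 − 0.5743) = 2.349
Css,max = 8.03 × 2.349 ≈ 18.9 ng/mL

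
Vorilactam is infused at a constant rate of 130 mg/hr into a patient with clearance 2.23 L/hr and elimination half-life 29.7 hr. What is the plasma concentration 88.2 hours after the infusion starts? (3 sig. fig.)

50.9 mg/L

Css = rate / CL = 130 / 2.23 = 58.30 mg/L
k = ln 2 / 29.7 = 0.02334 hr⁻¹
C(t) = Css (1 − e^(−kt)) = 58.30 × (1 − e^(−2.058)) = 58.30 × 0.8723 ≈ 50.9 mg/L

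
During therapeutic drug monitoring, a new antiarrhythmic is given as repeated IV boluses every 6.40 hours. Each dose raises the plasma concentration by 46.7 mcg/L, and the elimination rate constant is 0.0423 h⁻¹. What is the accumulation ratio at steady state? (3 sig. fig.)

Fraction remaining after one interval: e^(−kτ) = e^(−0.04230 × 6.40) = 0.7628
R = 1 / (1 − 0.7628) = 1 / 0.2372 ≈ 4.22

4.22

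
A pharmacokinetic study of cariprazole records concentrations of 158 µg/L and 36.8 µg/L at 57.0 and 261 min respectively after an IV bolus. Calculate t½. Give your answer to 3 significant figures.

97.0 minutes

k = ln(C₁/C₂) / (t₂ − t₁) = ln(158/36.8) / (261 − 57.0)
  = 1.457 / 204.0 = 0.007143 min⁻¹
t½ = ln 2 / k = ln 2 / 0.007143 ≈ 97.0 minutes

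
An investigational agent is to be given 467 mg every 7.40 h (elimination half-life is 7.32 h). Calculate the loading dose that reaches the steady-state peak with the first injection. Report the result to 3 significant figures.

k = ln 2 / 7.32 = 0.09469 h⁻¹
Accumulation ratio R = 1 / (1 − e^(−kτ)) = 1 / (1 − e^(−0.09469×7.40)) = 1 / (1 − 0.4962) = 1.985
Loading dose = maintenance dose × R = 467 × 1.985 ≈ 927 mg

927 mg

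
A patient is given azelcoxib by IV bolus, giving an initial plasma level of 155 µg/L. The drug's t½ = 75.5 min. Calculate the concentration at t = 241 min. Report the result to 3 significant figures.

17.0 µg/L

k = ln 2 / 75.5 = 0.009181 min⁻¹
C(t) = C₀ e^(−kt) = 155 × e^(−0.009181 × 241) = 155 × e^(−2.213) = 155 × 0.1094 ≈ 17.0 µg/L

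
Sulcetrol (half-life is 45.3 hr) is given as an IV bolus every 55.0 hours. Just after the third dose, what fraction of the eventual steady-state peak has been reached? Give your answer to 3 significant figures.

k = ln 2 / 45.3 = 0.01530 hr⁻¹
f_n = 1 − e^(−nkτ) = 1 − e^(−3 × 0.01530 × 55.0) = 1 − e^(−2.525) = 1 − 0.08008 ≈ 0.920

0.920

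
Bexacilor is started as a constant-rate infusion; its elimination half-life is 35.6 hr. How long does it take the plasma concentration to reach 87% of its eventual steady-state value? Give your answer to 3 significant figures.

105 hours

k = ln 2 / 35.6 = 0.01947 hr⁻¹
f = 1 − e^(−kt)  ⇒  t = −ln(1 − f) / k
t = −ln(1 − 0.87) / 0.01947 = 2.040 / 0.01947 ≈ 105 hours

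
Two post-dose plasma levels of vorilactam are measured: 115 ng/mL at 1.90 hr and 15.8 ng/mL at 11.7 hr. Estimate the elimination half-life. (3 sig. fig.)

3.42 hours

k = ln(C₁/C₂) / (t₂ − t₁) = ln(115/15.8) / (11.7 − 1.90)
  = 1.985 / 9.800 = 0.2025 hr⁻¹
t½ = ln 2 / k = ln 2 / 0.2025 ≈ 3.42 hours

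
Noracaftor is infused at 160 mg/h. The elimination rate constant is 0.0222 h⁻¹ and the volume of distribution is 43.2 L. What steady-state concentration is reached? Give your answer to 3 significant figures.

CL = k · V = 0.0222 × 43.2 = 0.9590 L/h
Css = rate / CL = 160 / 0.9590 ≈ 167 mg/L

167 mg/L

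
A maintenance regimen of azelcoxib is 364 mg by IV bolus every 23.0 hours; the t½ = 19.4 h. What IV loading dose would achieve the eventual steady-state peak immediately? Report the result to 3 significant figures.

650 mg

k = ln 2 / 19.4 = 0.03573 h⁻¹
Accumulation ratio R = 1 / (1 − e^(−kτ)) = 1 / (1 − e^(−0.03573×23.0)) = 1 / (1 − 0.4397) = 1.785
Loading dose = maintenance dose × R = 364 × 1.785 ≈ 650 mg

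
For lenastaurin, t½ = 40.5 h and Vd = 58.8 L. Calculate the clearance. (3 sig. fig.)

k = ln 2 / t½ = ln 2 / 40.5 = 0.01711 h⁻¹
CL = k · V = 0.01711 × 58.8 ≈ 1.01 L/h

1.01 L/h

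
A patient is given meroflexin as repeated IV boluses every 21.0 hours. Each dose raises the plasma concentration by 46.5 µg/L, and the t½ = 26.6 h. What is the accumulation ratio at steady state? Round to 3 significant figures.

k = ln 2 / 26.6 = 0.02606 h⁻¹
Fraction remaining after one interval: e^(−kτ) = e^(−0.02606 × 21.0) = 0.5786
R = 1 / (1 − 0.5786) = 1 / 0.4214 ≈ 2.37

2.37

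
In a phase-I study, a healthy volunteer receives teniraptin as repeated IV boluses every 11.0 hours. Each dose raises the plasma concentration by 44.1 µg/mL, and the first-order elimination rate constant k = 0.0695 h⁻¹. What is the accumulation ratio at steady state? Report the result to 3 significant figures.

1.87

Fraction remaining after one interval: e^(−kτ) = e^(−0.06950 × 11.0) = 0.4656
R = 1 / (1 − 0.4656) = 1 / 0.5344 ≈ 1.87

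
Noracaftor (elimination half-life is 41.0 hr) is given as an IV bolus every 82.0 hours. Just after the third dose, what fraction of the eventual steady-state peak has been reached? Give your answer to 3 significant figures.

0.984

k = ln 2 / 41.0 = 0.01691 hr⁻¹
f_n = 1 − e^(−nkτ) = 1 − e^(−3 × 0.01691 × 82.0) = 1 − e^(−4.159) = 1 − 0.01562 ≈ 0.984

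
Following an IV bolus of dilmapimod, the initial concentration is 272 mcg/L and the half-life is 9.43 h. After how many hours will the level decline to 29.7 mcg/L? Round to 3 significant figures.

30.1 hours

k = ln 2 / 9.43 = 0.07350 h⁻¹
C(t) = C₀ e^(−kt)  ⇒  t = ln(C₀/C) / k
t = ln(272/29.7) / 0.07350 = 2.215 / 0.07350 ≈ 30.1 hours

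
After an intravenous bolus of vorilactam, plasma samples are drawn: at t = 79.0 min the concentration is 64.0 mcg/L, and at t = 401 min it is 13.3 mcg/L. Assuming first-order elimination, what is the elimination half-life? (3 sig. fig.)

142 minutes

k = ln(C₁/C₂) / (t₂ − t₁) = ln(64.0/13.3) / (401 − 79.0)
  = 1.571 / 322.0 = 0.004879 min⁻¹
t½ = ln 2 / k = ln 2 / 0.004879 ≈ 142 minutes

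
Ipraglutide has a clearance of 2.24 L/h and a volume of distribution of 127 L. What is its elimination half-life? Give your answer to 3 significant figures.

39.3 hours

k = CL / V = 2.24 / 127 = 0.01764 h⁻¹
t½ = ln 2 / k = ln 2 / 0.01764 ≈ 39.3 hours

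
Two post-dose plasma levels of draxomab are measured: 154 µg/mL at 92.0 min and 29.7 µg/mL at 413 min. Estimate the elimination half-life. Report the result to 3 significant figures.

135 minutes

k = ln(C₁/C₂) / (t₂ − t₁) = ln(154/29.7) / (413 − 92.0)
  = 1.646 / 321.0 = 0.005127 min⁻¹
t½ = ln 2 / k = ln 2 / 0.005127 ≈ 135 minutes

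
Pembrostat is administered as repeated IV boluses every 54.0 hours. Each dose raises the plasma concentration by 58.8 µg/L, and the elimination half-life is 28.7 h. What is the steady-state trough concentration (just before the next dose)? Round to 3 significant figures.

k = ln 2 / 28.7 = 0.02415 h⁻¹
Fraction remaining after one interval: e^(−kτ) = e^(−0.02415 × 54.0) = 0.2714
R = 1 / (1 − 0.2714) = 1.372
Css,max = 58.8 × 1.372 = 80.70 µg/L
Css,min = Css,max × e^(−kτ) = 80.70 × 0.2714 ≈ 21.9 µg/L

21.9 µg/L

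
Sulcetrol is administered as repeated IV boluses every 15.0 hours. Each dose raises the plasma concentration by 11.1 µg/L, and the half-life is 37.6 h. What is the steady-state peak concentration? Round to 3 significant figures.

45.9 µg/L

k = ln 2 / 37.6 = 0.01843 h⁻¹
Fraction remaining after one interval: e^(−kτ) = e^(−0.01843 × 15.0) = 0.7584
R = 1 / (1 − 0.7584) = 4.139
Css,max = 11.1 × 4.139 ≈ 45.9 µg/L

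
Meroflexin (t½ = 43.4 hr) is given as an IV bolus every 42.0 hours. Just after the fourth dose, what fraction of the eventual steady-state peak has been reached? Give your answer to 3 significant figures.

k = ln 2 / 43.4 = 0.01597 hr⁻¹
f_n = 1 − e^(−nkτ) = 1 − e^(−4 × 0.01597 × 42.0) = 1 − e^(−2.683) = 1 − 0.06835 ≈ 0.932

0.932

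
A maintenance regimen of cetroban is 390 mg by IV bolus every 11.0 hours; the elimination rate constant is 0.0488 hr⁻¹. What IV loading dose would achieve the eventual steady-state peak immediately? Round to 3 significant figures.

Accumulation ratio R = 1 / (1 − e^(−kτ)) = 1 / (1 − e^(−0.04880×11.0)) = 1 / (1 − 0.5846) = 2.407
Loading dose = maintenance dose × R = 390 × 2.407 ≈ 939 mg

939 mg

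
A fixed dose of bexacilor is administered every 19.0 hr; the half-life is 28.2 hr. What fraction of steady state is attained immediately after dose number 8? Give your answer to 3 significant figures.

k = ln 2 / 28.2 = 0.02458 hr⁻¹
f_n = 1 − e^(−nkτ) = 1 − e^(−8 × 0.02458 × 19.0) = 1 − e^(−3.736) = 1 − 0.02385 ≈ 0.976

0.976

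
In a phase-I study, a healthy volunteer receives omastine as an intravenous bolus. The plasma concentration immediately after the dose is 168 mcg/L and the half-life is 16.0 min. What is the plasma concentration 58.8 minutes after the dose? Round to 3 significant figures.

13.2 mcg/L

k = ln 2 / 16.0 = 0.04332 min⁻¹
C(t) = C₀ e^(−kt) = 168 × e^(−0.04332 × 58.8) = 168 × e^(−2.547) = 168 × 0.07829 ≈ 13.2 mcg/L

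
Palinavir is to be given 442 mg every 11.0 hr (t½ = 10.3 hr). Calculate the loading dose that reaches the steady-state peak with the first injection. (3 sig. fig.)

k = ln 2 / 10.3 = 0.06730 hr⁻¹
Accumulation ratio R = 1 / (1 − e^(−kτ)) = 1 / (1 − e^(−0.06730×11.0)) = 1 / (1 − 0.4770) = 1.912
Loading dose = maintenance dose × R = 442 × 1.912 ≈ 845 mg

845 mg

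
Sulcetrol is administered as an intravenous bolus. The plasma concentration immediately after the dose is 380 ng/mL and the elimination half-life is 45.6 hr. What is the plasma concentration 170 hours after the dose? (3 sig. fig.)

28.7 ng/mL

k = ln 2 / 45.6 = 0.01520 hr⁻¹
C(t) = C₀ e^(−kt) = 380 × e^(−0.01520 × 170) = 380 × e^(−2.584) = 380 × 0.07546 ≈ 28.7 ng/mL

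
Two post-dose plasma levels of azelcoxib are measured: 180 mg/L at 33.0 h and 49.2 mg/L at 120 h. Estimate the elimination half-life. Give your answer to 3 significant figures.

k = ln(C₁/C₂) / (t₂ − t₁) = ln(180/49.2) / (120 − 33.0)
  = 1.297 / 87.00 = 0.01491 h⁻¹
t½ = ln 2 / k = ln 2 / 0.01491 ≈ 46.5 hours

46.5 hours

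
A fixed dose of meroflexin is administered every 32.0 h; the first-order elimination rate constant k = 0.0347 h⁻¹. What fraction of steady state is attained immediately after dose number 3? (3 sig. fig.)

0.964

f_n = 1 − e^(−nkτ) = 1 − e^(−3 × 0.03470 × 32.0) = 1 − e^(−3.331) = 1 − 0.03575 ≈ 0.964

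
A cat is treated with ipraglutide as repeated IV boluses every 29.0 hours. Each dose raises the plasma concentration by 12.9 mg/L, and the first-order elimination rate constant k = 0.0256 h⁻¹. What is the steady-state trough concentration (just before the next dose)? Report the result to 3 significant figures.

Fraction remaining after one interval: e^(−kτ) = e^(−0.02560 × 29.0) = 0.4760
R = 1 / (1 − 0.4760) = 1.908
Css,max = 12.9 × 1.908 = 24.62 mg/L
Css,min = Css,max × e^(−kτ) = 24.62 × 0.4760 ≈ 11.7 mg/L

11.7 mg/L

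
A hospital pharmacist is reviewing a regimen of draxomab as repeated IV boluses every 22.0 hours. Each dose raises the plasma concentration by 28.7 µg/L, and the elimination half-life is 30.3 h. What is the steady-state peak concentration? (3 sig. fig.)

72.6 µg/L

k = ln 2 / 30.3 = 0.02288 h⁻¹
Fraction remaining after one interval: e^(−kτ) = e^(−0.02288 × 22.0) = 0.6045
R = 1 / (1 − 0.6045) = 2.529
Css,max = 28.7 × 2.529 ≈ 72.6 µg/L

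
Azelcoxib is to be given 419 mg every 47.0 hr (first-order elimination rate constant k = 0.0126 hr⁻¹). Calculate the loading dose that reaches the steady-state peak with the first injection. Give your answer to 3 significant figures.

938 mg

Accumulation ratio R = 1 / (1 − e^(−kτ)) = 1 / (1 − e^(−0.01260×47.0)) = 1 / (1 − 0.5531) = 2.238
Loading dose = maintenance dose × R = 419 × 2.238 ≈ 938 mg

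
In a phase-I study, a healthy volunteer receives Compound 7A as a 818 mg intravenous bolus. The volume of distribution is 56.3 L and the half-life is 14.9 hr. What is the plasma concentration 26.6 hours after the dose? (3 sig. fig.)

C₀ = dose / V = 818 / 56.3 = 14.53 µg/mL
k = ln 2 / 14.9 = 0.04652 hr⁻¹
C(t) = C₀ e^(−kt) = 14.53 × e^(−0.04652 × 26.6) = 14.53 × e^(−1.237) = 14.53 × 0.2901 ≈ 4.22 µg/mL

4.22 µg/mL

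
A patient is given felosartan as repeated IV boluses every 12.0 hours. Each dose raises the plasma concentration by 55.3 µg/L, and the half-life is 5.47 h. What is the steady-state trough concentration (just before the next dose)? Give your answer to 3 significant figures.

15.5 µg/L

k = ln 2 / 5.47 = 0.1267 h⁻¹
Fraction remaining after one interval: e^(−kτ) = e^(−0.1267 × 12.0) = 0.2186
R = 1 / (1 − 0.2186) = 1.280
Css,max = 55.3 × 1.280 = 70.77 µg/L
Css,min = Css,max × e^(−kτ) = 70.77 × 0.2186 ≈ 15.5 µg/L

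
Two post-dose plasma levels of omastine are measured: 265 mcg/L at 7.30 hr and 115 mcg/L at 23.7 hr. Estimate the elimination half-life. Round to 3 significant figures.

k = ln(C₁/C₂) / (t₂ − t₁) = ln(265/115) / (23.7 − 7.30)
  = 0.8348 / 16.40 = 0.05090 hr⁻¹
t½ = ln 2 / k = ln 2 / 0.05090 ≈ 13.6 hours

13.6 hours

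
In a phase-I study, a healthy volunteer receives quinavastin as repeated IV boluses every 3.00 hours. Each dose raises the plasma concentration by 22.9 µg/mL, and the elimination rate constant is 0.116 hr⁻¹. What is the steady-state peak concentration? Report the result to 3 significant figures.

77.9 µg/mL

Fraction remaining after one interval: e^(−kτ) = e^(−0.1160 × 3.00) = 0.7061
R = 1 / (1 − 0.7061) = 3.403
Css,max = 22.9 × 3.403 ≈ 77.9 µg/mL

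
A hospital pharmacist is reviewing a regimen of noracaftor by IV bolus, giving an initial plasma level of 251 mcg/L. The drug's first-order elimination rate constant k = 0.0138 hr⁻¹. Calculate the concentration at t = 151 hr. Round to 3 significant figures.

C(t) = C₀ e^(−kt) = 251 × e^(−0.01380 × 151) = 251 × e^(−2.084) = 251 × 0.1245 ≈ 31.2 mcg/L

31.2 mcg/L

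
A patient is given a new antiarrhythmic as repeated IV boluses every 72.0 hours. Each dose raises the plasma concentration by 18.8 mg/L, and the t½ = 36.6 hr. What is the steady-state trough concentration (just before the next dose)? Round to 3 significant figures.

k = ln 2 / 36.6 = 0.01894 hr⁻¹
Fraction remaining after one interval: e^(−kτ) = e^(−0.01894 × 72.0) = 0.2557
R = 1 / (1 − 0.2557) = 1.344
Css,max = 18.8 × 1.344 = 25.26 mg/L
Css,min = Css,max × e^(−kτ) = 25.26 × 0.2557 ≈ 6.46 mg/L

6.46 mg/L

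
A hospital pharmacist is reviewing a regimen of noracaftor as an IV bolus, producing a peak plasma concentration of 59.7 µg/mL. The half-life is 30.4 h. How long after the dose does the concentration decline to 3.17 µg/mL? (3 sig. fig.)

129 hours

k = ln 2 / 30.4 = 0.02280 h⁻¹
C(t) = C₀ e^(−kt)  ⇒  t = ln(C₀/C) / k
t = ln(59.7/3.17) / 0.02280 = 2.936 / 0.02280 ≈ 129 hours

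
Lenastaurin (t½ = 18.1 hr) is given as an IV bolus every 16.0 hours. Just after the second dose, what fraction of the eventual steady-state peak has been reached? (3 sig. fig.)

k = ln 2 / 18.1 = 0.03830 hr⁻¹
f_n = 1 − e^(−nkτ) = 1 − e^(−2 × 0.03830 × 16.0) = 1 − e^(−1.225) = 1 − 0.2936 ≈ 0.706

0.706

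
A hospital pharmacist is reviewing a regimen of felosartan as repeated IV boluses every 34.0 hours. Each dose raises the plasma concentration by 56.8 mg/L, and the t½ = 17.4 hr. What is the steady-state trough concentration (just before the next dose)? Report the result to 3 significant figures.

19.8 mg/L

k = ln 2 / 17.4 = 0.03984 hr⁻¹
Fraction remaining after one interval: e^(−kτ) = e^(−0.03984 × 34.0) = 0.2581
R = 1 / (1 − 0.2581) = 1.348
Css,max = 56.8 × 1.348 = 76.56 mg/L
Css,min = Css,max × e^(−kτ) = 76.56 × 0.2581 ≈ 19.8 mg/L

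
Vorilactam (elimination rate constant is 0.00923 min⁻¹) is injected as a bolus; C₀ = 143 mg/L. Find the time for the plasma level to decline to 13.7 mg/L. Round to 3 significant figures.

C(t) = C₀ e^(−kt)  ⇒  t = ln(C₀/C) / k
t = ln(143/13.7) / 0.009230 = 2.345 / 0.009230 ≈ 254 minutes

254 minutes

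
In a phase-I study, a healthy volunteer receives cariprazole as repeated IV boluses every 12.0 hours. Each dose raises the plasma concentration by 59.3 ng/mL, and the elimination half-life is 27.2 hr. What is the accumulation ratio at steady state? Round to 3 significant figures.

3.80

k = ln 2 / 27.2 = 0.02548 hr⁻¹
Fraction remaining after one interval: e^(−kτ) = e^(−0.02548 × 12.0) = 0.7365
R = 1 / (1 − 0.7365) = 1 / 0.2635 ≈ 3.80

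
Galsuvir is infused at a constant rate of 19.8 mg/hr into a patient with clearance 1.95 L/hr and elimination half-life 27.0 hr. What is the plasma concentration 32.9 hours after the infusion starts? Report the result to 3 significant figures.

5.79 mg/L

Css = rate / CL = 19.8 / 1.95 = 10.15 mg/L
k = ln 2 / 27.0 = 0.02567 hr⁻¹
C(t) = Css (1 − e^(−kt)) = 10.15 × (1 − e^(−0.8446)) = 10.15 × 0.5703 ≈ 5.79 mg/L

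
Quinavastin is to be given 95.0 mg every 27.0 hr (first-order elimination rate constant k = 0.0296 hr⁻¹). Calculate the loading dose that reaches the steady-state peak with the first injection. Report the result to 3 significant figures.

Accumulation ratio R = 1 / (1 − e^(−kτ)) = 1 / (1 − e^(−0.02960×27.0)) = 1 / (1 − 0.4497) = 1.817
Loading dose = maintenance dose × R = 95.0 × 1.817 ≈ 173 mg

173 mg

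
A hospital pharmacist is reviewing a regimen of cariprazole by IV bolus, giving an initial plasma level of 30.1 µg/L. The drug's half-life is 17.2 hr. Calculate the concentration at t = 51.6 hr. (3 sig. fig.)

k = ln 2 / 17.2 = 0.04030 hr⁻¹
C(t) = C₀ e^(−kt) = 30.1 × e^(−0.04030 × 51.6) = 30.1 × e^(−2.079) = 30.1 × 0.1250 ≈ 3.76 µg/L

3.76 µg/L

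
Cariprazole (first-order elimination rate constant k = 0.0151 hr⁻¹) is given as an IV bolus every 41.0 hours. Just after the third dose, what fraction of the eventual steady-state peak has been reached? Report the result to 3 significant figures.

f_n = 1 − e^(−nkτ) = 1 − e^(−3 × 0.01510 × 41.0) = 1 − e^(−1.857) = 1 − 0.1561 ≈ 0.844

0.844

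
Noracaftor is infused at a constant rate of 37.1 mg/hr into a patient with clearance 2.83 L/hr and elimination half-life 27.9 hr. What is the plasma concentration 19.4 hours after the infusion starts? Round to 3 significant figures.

5.01 mg/L

Css = rate / CL = 37.1 / 2.83 = 13.11 mg/L
k = ln 2 / 27.9 = 0.02484 hr⁻¹
C(t) = Css (1 − e^(−kt)) = 13.11 × (1 − e^(−0.4820)) = 13.11 × 0.3824 ≈ 5.01 mg/L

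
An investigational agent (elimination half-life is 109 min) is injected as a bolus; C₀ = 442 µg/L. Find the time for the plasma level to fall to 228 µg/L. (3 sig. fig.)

104 minutes

k = ln 2 / 109 = 0.006359 min⁻¹
C(t) = C₀ e^(−kt)  ⇒  t = ln(C₀/C) / k
t = ln(442/228) / 0.006359 = 0.6620 / 0.006359 ≈ 104 minutes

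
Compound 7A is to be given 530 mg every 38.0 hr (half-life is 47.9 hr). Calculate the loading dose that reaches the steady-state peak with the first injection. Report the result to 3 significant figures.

1250 mg

k = ln 2 / 47.9 = 0.01447 hr⁻¹
Accumulation ratio R = 1 / (1 − e^(−kτ)) = 1 / (1 − e^(−0.01447×38.0)) = 1 / (1 − 0.5770) = 2.364
Loading dose = maintenance dose × R = 530 × 2.364 ≈ 1250 mg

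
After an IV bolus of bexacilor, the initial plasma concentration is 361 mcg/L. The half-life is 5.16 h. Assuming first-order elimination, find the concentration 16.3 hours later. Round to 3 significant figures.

k = ln 2 / 5.16 = 0.1343 h⁻¹
C(t) = C₀ e^(−kt) = 361 × e^(−0.1343 × 16.3) = 361 × e^(−2.190) = 361 × 0.1120 ≈ 40.4 mcg/L

40.4 mcg/L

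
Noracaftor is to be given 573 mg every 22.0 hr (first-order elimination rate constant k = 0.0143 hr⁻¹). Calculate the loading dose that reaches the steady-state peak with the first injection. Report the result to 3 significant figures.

Accumulation ratio R = 1 / (1 − e^(−kτ)) = 1 / (1 − e^(−0.01430×22.0)) = 1 / (1 − 0.7301) = 3.705
Loading dose = maintenance dose × R = 573 × 3.705 ≈ 2120 mg

2120 mg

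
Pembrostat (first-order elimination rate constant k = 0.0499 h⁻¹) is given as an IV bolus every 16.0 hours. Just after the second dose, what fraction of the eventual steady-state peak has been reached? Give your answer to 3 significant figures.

0.797

f_n = 1 − e^(−nkτ) = 1 − e^(−2 × 0.04990 × 16.0) = 1 − e^(−1.597) = 1 − 0.2025 ≈ 0.797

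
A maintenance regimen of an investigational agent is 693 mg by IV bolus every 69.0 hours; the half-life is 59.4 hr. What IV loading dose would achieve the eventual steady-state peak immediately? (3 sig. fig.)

1250 mg

k = ln 2 / 59.4 = 0.01167 hr⁻¹
Accumulation ratio R = 1 / (1 − e^(−kτ)) = 1 / (1 − e^(−0.01167×69.0)) = 1 / (1 − 0.4470) = 1.808
Loading dose = maintenance dose × R = 693 × 1.808 ≈ 1250 mg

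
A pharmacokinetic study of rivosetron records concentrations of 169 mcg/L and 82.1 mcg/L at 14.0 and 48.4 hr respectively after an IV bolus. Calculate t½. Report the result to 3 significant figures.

33.0 hours

k = ln(C₁/C₂) / (t₂ − t₁) = ln(169/82.1) / (48.4 − 14.0)
  = 0.7220 / 34.40 = 0.02099 hr⁻¹
t½ = ln 2 / k = ln 2 / 0.02099 ≈ 33.0 hours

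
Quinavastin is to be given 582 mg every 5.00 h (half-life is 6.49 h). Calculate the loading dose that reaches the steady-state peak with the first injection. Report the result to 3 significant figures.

k = ln 2 / 6.49 = 0.1068 h⁻¹
Accumulation ratio R = 1 / (1 − e^(−kτ)) = 1 / (1 − e^(−0.1068×5.00)) = 1 / (1 − 0.5862) = 2.417
Loading dose = maintenance dose × R = 582 × 2.417 ≈ 1410 mg

1410 mg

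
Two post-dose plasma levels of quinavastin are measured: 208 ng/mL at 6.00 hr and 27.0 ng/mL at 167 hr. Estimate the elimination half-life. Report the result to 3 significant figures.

54.7 hours

k = ln(C₁/C₂) / (t₂ − t₁) = ln(208/27.0) / (167 − 6.00)
  = 2.042 / 161.0 = 0.01268 hr⁻¹
t½ = ln 2 / k = ln 2 / 0.01268 ≈ 54.7 hours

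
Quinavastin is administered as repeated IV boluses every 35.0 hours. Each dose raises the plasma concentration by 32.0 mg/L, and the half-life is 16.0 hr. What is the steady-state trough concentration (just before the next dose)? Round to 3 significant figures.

k = ln 2 / 16.0 = 0.04332 hr⁻¹
Fraction remaining after one interval: e^(−kτ) = e^(−0.04332 × 35.0) = 0.2195
R = 1 / (1 − 0.2195) = 1.281
Css,max = 32.0 × 1.281 = 41.00 mg/L
Css,min = Css,max × e^(−kτ) = 41.00 × 0.2195 ≈ 9.00 mg/L

9.00 mg/L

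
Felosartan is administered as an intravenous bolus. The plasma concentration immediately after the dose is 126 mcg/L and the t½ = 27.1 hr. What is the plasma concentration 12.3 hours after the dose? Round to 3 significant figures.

92.0 mcg/L

k = ln 2 / 27.1 = 0.02558 hr⁻¹
C(t) = C₀ e^(−kt) = 126 × e^(−0.02558 × 12.3) = 126 × e^(−0.3146) = 126 × 0.7301 ≈ 92.0 mcg/L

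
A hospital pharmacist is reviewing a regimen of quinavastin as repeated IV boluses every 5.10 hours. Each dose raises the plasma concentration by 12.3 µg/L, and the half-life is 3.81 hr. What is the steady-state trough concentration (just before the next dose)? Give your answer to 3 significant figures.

8.04 µg/L

k = ln 2 / 3.81 = 0.1819 hr⁻¹
Fraction remaining after one interval: e^(−kτ) = e^(−0.1819 × 5.10) = 0.3954
R = 1 / (1 − 0.3954) = 1.654
Css,max = 12.3 × 1.654 = 20.34 µg/L
Css,min = Css,max × e^(−kτ) = 20.34 × 0.3954 ≈ 8.04 µg/L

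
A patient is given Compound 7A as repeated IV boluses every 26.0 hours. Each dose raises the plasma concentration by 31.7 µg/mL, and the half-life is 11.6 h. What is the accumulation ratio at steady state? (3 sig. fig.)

k = ln 2 / 11.6 = 0.05975 h⁻¹
Fraction remaining after one interval: e^(−kτ) = e^(−0.05975 × 26.0) = 0.2115
R = 1 / (1 − 0.2115) = 1 / 0.7885 ≈ 1.27

1.27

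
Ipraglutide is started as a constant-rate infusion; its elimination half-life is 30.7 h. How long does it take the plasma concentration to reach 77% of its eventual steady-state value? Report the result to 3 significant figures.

65.1 hours

k = ln 2 / 30.7 = 0.02258 h⁻¹
f = 1 − e^(−kt)  ⇒  t = −ln(1 − f) / k
t = −ln(1 − 0.77) / 0.02258 = 1.470 / 0.02258 ≈ 65.1 hours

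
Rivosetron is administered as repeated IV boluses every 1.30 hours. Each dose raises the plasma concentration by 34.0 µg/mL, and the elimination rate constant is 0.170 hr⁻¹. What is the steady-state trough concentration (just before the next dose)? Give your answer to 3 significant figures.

Fraction remaining after one interval: e^(−kτ) = e^(−0.1700 × 1.30) = 0.8017
R = 1 / (1 − 0.8017) = 5.043
Css,max = 34.0 × 5.043 = 171.5 µg/mL
Css,min = Css,max × e^(−kτ) = 171.5 × 0.8017 ≈ 137 µg/mL

137 µg/mL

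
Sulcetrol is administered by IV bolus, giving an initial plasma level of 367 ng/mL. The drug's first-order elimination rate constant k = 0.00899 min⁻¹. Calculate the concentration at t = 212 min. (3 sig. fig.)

54.6 ng/mL

C(t) = C₀ e^(−kt) = 367 × e^(−0.008990 × 212) = 367 × e^(−1.906) = 367 × 0.1487 ≈ 54.6 ng/mL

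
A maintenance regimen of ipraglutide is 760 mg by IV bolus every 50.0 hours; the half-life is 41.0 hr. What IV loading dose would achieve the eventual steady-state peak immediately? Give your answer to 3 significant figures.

1330 mg

k = ln 2 / 41.0 = 0.01691 hr⁻¹
Accumulation ratio R = 1 / (1 − e^(−kτ)) = 1 / (1 − e^(−0.01691×50.0)) = 1 / (1 − 0.4294) = 1.753
Loading dose = maintenance dose × R = 760 × 1.753 ≈ 1330 mg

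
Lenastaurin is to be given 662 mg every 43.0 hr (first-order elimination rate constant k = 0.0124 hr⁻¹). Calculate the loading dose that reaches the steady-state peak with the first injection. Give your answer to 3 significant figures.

1600 mg

Accumulation ratio R = 1 / (1 − e^(−kτ)) = 1 / (1 − e^(−0.01240×43.0)) = 1 / (1 − 0.5867) = 2.420
Loading dose = maintenance dose × R = 662 × 2.420 ≈ 1600 mg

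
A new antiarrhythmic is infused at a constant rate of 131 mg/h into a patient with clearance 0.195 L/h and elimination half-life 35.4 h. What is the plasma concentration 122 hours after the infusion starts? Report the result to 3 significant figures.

Css = rate / CL = 131 / 0.195 = 671.8 µg/mL
k = ln 2 / 35.4 = 0.01958 h⁻¹
C(t) = Css (1 − e^(−kt)) = 671.8 × (1 − e^(−2.389)) = 671.8 × 0.9083 ≈ 610 µg/mL

610 µg/mL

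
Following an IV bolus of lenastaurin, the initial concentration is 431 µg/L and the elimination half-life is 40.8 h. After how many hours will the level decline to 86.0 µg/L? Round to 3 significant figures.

k = ln 2 / 40.8 = 0.01699 h⁻¹
C(t) = C₀ e^(−kt)  ⇒  t = ln(C₀/C) / k
t = ln(431/86.0) / 0.01699 = 1.612 / 0.01699 ≈ 94.9 hours

94.9 hours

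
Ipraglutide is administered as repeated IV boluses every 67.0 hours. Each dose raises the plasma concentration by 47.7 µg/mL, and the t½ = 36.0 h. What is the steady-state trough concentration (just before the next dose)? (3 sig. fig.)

18.1 µg/mL

k = ln 2 / 36.0 = 0.01925 h⁻¹
Fraction remaining after one interval: e^(−kτ) = e^(−0.01925 × 67.0) = 0.2753
R = 1 / (1 − 0.2753) = 1.380
Css,max = 47.7 × 1.380 = 65.82 µg/mL
Css,min = Css,max × e^(−kτ) = 65.82 × 0.2753 ≈ 18.1 µg/mL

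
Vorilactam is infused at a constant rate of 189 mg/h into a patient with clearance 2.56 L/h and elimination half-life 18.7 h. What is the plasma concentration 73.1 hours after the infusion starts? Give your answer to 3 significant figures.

Css = rate / CL = 189 / 2.56 = 73.83 µg/mL
k = ln 2 / 18.7 = 0.03707 h⁻¹
C(t) = Css (1 − e^(−kt)) = 73.83 × (1 − e^(−2.710)) = 73.83 × 0.9334 ≈ 68.9 µg/mL

68.9 µg/mL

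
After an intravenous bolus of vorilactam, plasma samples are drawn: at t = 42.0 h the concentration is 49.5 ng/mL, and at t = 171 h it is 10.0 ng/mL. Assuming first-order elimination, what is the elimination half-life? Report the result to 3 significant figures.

k = ln(C₁/C₂) / (t₂ − t₁) = ln(49.5/10.0) / (171 − 42.0)
  = 1.599 / 129.0 = 0.01240 h⁻¹
t½ = ln 2 / k = ln 2 / 0.01240 ≈ 55.9 hours

55.9 hours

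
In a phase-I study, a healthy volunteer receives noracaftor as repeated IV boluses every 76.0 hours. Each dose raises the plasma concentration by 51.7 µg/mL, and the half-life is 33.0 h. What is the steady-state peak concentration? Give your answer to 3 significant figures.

k = ln 2 / 33.0 = 0.02100 h⁻¹
Fraction remaining after one interval: e^(−kτ) = e^(−0.02100 × 76.0) = 0.2026
R = 1 / (1 − 0.2026) = 1.254
Css,max = 51.7 × 1.254 ≈ 64.8 µg/mL

64.8 µg/mL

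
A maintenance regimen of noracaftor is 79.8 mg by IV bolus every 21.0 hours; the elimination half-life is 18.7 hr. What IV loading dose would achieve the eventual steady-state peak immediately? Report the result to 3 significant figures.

148 mg

k = ln 2 / 18.7 = 0.03707 hr⁻¹
Accumulation ratio R = 1 / (1 − e^(−kτ)) = 1 / (1 − e^(−0.03707×21.0)) = 1 / (1 − 0.4591) = 1.849
Loading dose = maintenance dose × R = 79.8 × 1.849 ≈ 148 mg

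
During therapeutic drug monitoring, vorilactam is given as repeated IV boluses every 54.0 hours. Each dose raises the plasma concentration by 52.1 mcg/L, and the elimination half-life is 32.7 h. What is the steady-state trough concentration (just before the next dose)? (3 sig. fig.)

k = ln 2 / 32.7 = 0.02120 h⁻¹
Fraction remaining after one interval: e^(−kτ) = e^(−0.02120 × 54.0) = 0.3183
R = 1 / (1 − 0.3183) = 1.467
Css,max = 52.1 × 1.467 = 76.43 mcg/L
Css,min = Css,max × e^(−kτ) = 76.43 × 0.3183 ≈ 24.3 mcg/L

24.3 mcg/L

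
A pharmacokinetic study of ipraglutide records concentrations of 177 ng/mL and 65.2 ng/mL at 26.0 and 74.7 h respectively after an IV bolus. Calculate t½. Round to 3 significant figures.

k = ln(C₁/C₂) / (t₂ − t₁) = ln(177/65.2) / (74.7 − 26.0)
  = 0.9987 / 48.70 = 0.02051 h⁻¹
t½ = ln 2 / k = ln 2 / 0.02051 ≈ 33.8 hours

33.8 hours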